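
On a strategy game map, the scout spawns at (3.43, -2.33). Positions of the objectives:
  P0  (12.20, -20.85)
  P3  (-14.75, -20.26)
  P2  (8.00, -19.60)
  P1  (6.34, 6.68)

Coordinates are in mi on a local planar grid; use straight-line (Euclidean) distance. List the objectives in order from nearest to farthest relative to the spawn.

P1, P2, P0, P3

Distance from the spawn at (3.43, -2.33) to each:
P1 (6.34, 6.68): 9.5 mi
P2 (8.00, -19.60): 17.9 mi
P0 (12.20, -20.85): 20.5 mi
P3 (-14.75, -20.26): 25.5 mi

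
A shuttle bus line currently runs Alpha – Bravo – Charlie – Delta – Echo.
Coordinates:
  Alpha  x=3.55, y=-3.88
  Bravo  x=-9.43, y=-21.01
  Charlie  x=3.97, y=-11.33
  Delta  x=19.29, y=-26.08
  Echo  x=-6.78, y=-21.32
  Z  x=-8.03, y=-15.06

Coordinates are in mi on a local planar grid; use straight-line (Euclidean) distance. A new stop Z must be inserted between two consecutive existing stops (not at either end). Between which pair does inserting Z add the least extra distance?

between Alpha and Bravo

Added distance for inserting Z between each consecutive pair:
Alpha–Bravo: 0.7 mi
Bravo–Charlie: 2.1 mi
Charlie–Delta: 20.8 mi
Delta–Echo: 9.3 mi
Smallest added distance is 0.7 mi, inserting between Alpha and Bravo.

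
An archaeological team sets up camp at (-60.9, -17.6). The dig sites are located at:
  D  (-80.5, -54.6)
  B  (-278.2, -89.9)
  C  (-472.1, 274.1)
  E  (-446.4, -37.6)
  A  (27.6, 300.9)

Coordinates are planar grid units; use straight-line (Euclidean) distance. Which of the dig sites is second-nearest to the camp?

B

Distances from the camp ((-60.9, -17.6)):
D: 41.9
B: 229.0
A: 330.6
E: 386.0
C: 504.2
The second-nearest is B at 229.0.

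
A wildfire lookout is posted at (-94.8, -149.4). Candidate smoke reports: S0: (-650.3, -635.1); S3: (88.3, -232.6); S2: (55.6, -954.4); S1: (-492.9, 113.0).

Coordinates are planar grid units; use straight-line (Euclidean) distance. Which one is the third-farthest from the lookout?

S1

Distances from the lookout ((-94.8, -149.4)):
S2: 818.9
S0: 737.9
S1: 476.8
S3: 201.1
The third-farthest is S1 at 476.8.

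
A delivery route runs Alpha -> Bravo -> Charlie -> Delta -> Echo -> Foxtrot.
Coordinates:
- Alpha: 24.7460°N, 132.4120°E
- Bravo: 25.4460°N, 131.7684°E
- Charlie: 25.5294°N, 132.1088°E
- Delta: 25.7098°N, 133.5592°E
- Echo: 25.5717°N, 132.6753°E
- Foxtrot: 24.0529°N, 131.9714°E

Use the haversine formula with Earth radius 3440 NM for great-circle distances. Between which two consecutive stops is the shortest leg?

Bravo–Charlie

Leg distances:
Alpha→Bravo: 54.7 NM
Bravo→Charlie: 19.1 NM
Charlie→Delta: 79.3 NM
Delta→Echo: 48.6 NM
Echo→Foxtrot: 98.9 NM
The shortest leg is Bravo–Charlie at 19.1 NM.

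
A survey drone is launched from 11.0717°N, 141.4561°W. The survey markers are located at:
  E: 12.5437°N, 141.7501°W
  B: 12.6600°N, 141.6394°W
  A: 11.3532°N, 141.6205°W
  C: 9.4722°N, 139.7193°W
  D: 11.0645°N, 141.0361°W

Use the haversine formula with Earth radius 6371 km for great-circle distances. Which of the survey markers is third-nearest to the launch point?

E

Distances from the launch point (11.0717°N, 141.4561°W):
A: 36.1 km
D: 45.8 km
E: 166.8 km
B: 177.7 km
C: 260.3 km
The third-nearest is E at 166.8 km.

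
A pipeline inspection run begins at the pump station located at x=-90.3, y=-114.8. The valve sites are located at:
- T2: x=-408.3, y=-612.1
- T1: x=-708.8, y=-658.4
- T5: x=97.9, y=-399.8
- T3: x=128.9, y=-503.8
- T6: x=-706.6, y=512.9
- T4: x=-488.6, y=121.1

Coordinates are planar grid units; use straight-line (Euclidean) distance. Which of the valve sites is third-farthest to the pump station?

Distance to each, sorted:
T6: 879.7
T1: 823.4
T2: 590.3
T4: 462.9
T3: 446.5
T5: 341.5
The third-farthest is T2 at 590.3.

T2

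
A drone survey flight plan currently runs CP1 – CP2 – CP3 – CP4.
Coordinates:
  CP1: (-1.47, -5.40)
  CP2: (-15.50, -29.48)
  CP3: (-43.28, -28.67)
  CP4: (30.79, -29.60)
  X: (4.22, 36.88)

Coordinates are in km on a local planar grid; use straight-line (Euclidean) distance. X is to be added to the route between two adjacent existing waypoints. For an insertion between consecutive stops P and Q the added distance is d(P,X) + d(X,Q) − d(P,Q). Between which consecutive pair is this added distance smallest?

between CP3 and CP4

Added distance for inserting X between each consecutive pair:
CP1–CP2: 84.0 km
CP2–CP3: 122.4 km
CP3–CP4: 78.5 km
Smallest added distance is 78.5 km, inserting between CP3 and CP4.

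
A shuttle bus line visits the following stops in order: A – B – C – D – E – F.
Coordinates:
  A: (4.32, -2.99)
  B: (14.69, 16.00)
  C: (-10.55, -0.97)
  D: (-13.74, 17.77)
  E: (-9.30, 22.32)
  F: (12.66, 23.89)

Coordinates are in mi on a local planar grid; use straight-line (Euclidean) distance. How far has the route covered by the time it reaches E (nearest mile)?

77 mi

Leg distances:
A→B: 21.6 mi  (cumulative 21.6 mi)
B→C: 30.4 mi  (cumulative 52.1 mi)
C→D: 19.0 mi  (cumulative 71.1 mi)
D→E: 6.4 mi  (cumulative 77.4 mi)
Cumulative distance at E ≈ 77 mi.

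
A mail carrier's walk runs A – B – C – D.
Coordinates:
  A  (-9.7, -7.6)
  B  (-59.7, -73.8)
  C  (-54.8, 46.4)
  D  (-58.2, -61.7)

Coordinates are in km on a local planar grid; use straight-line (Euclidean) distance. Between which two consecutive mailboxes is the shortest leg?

Leg distances:
A→B: 83.0 km
B→C: 120.3 km
C→D: 108.2 km
The shortest leg is A–B at 83.0 km.

A–B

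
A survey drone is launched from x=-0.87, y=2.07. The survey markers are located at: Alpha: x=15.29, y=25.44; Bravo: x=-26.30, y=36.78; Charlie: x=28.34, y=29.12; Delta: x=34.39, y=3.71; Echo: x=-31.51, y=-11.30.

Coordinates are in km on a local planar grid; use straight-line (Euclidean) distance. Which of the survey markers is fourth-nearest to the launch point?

Distance to each, sorted:
Alpha: 28.4 km
Echo: 33.4 km
Delta: 35.3 km
Charlie: 39.8 km
Bravo: 43.0 km
The fourth-nearest is Charlie at 39.8 km.

Charlie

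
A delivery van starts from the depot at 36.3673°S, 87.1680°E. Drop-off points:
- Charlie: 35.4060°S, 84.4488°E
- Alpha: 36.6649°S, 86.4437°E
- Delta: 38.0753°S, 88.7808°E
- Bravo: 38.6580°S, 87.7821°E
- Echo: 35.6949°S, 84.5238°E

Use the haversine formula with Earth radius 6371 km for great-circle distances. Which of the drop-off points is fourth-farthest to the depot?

Delta

Distances from the depot (36.3673°S, 87.1680°E):
Charlie: 267.3 km
Bravo: 260.4 km
Echo: 249.2 km
Delta: 237.6 km
Alpha: 72.7 km
The fourth-farthest is Delta at 237.6 km.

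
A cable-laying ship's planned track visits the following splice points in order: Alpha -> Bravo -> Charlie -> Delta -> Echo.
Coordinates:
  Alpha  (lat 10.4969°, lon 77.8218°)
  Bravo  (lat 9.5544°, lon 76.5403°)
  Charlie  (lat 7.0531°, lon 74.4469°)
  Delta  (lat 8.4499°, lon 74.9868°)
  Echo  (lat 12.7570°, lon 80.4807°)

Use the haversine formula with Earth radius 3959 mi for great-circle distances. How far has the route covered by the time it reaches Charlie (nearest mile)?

Leg distances:
Alpha→Bravo: 108.8 mi  (cumulative 108.8 mi)
Bravo→Charlie: 224.4 mi  (cumulative 333.2 mi)
Cumulative distance at Charlie ≈ 333 mi.

333 mi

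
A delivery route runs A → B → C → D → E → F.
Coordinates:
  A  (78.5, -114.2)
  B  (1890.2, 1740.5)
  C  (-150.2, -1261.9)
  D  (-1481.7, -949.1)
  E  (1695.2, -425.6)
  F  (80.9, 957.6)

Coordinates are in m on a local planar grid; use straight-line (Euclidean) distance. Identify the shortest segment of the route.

C–D

Leg distances:
A→B: 2592.7 m
B→C: 3630.1 m
C→D: 1367.7 m
D→E: 3219.7 m
E→F: 2125.8 m
The shortest leg is C–D at 1367.7 m.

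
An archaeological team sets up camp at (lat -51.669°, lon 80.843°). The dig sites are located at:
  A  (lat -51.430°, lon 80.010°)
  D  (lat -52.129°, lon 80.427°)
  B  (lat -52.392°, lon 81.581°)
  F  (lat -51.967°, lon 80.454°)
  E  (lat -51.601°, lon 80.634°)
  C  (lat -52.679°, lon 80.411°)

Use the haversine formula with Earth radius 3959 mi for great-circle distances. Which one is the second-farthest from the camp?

B

Distances from the camp ((lat -51.669°, lon 80.843°)):
C: 72.1 mi
B: 59.0 mi
A: 39.4 mi
D: 36.4 mi
F: 26.5 mi
E: 10.1 mi
The second-farthest is B at 59.0 mi.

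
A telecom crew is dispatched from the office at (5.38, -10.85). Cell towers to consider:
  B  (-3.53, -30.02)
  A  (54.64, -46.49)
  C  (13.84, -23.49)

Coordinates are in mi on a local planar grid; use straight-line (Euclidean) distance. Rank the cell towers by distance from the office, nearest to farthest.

Distance from the office at (5.38, -10.85) to each:
C (13.84, -23.49): 15.2 mi
B (-3.53, -30.02): 21.1 mi
A (54.64, -46.49): 60.8 mi

C, B, A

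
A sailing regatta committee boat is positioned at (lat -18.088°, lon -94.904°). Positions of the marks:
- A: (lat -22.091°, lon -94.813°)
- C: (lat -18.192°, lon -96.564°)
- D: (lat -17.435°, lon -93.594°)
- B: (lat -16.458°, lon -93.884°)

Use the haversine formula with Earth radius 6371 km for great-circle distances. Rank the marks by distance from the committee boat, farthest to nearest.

Computing each great-circle distance from (lat -18.088°, lon -94.904°):
A (lat -22.091°, lon -94.813°): 445.2 km
B (lat -16.458°, lon -93.884°): 211.1 km
C (lat -18.192°, lon -96.564°): 175.8 km
D (lat -17.435°, lon -93.594°): 156.6 km

A, B, C, D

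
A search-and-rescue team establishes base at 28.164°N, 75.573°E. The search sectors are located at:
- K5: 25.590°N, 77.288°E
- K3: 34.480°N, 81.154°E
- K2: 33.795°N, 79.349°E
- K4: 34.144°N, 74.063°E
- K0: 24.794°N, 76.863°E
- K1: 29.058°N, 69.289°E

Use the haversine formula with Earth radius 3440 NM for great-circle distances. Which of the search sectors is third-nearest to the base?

K1

Distances from the base (28.164°N, 75.573°E):
K5: 179.8 NM
K0: 213.9 NM
K1: 335.5 NM
K4: 367.3 NM
K2: 389.9 NM
K3: 474.9 NM
The third-nearest is K1 at 335.5 NM.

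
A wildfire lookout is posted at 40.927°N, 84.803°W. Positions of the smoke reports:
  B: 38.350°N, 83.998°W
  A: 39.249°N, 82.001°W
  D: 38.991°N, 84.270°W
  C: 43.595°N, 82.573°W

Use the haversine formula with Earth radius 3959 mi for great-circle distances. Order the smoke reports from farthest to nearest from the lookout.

C, A, B, D

Distances from the lookout:
C 43.595°N, 82.573°W: 216.8 mi
A 39.249°N, 82.001°W: 188.1 mi
B 38.350°N, 83.998°W: 183.1 mi
D 38.991°N, 84.270°W: 136.7 mi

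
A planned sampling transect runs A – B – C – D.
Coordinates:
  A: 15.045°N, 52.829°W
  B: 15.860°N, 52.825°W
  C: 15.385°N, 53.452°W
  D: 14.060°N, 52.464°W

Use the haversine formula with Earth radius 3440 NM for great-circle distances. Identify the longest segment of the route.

Leg distances:
A→B: 48.9 NM
B→C: 46.1 NM
C→D: 98.1 NM
The longest leg is C–D at 98.1 NM.

C–D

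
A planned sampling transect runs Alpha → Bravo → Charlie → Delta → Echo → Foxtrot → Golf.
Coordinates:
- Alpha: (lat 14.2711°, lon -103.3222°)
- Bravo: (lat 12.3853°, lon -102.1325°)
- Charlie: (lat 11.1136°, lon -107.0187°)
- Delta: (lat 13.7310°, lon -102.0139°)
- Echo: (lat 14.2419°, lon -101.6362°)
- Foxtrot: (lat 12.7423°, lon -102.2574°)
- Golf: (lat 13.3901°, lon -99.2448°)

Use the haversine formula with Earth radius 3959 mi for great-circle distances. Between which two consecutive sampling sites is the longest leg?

Leg distances:
Alpha→Bravo: 152.9 mi
Bravo→Charlie: 342.0 mi
Charlie→Delta: 383.1 mi
Delta→Echo: 43.4 mi
Echo→Foxtrot: 111.7 mi
Foxtrot→Golf: 207.7 mi
The longest leg is Charlie–Delta at 383.1 mi.

Charlie–Delta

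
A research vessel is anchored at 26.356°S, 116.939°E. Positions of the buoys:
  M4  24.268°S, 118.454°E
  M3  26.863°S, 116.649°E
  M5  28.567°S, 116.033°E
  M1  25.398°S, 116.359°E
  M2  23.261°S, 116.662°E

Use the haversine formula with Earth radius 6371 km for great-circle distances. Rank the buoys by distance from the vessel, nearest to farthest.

M3, M1, M5, M4, M2

Distance from the vessel at 26.356°S, 116.939°E to each:
M3 26.863°S, 116.649°E: 63.3 km
M1 25.398°S, 116.359°E: 121.3 km
M5 28.567°S, 116.033°E: 261.6 km
M4 24.268°S, 118.454°E: 277.7 km
M2 23.261°S, 116.662°E: 345.3 km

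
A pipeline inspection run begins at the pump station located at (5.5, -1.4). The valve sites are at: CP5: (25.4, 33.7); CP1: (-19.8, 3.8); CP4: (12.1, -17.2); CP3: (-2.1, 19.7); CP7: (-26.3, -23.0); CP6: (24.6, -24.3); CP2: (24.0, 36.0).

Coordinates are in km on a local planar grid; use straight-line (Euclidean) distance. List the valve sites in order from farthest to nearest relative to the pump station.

Distances from the pump station:
CP2 (24.0, 36.0): 41.7 km
CP5 (25.4, 33.7): 40.3 km
CP7 (-26.3, -23.0): 38.4 km
CP6 (24.6, -24.3): 29.8 km
CP1 (-19.8, 3.8): 25.8 km
CP3 (-2.1, 19.7): 22.4 km
CP4 (12.1, -17.2): 17.1 km

CP2, CP5, CP7, CP6, CP1, CP3, CP4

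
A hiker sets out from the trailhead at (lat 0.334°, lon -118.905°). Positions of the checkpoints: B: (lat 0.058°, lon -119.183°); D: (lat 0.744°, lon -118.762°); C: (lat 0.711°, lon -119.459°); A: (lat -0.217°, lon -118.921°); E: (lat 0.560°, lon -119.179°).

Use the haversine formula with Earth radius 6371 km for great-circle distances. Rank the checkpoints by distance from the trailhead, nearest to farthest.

E, B, D, A, C

Distances from the trailhead:
E (lat 0.560°, lon -119.179°): 39.5 km
B (lat 0.058°, lon -119.183°): 43.6 km
D (lat 0.744°, lon -118.762°): 48.3 km
A (lat -0.217°, lon -118.921°): 61.3 km
C (lat 0.711°, lon -119.459°): 74.5 km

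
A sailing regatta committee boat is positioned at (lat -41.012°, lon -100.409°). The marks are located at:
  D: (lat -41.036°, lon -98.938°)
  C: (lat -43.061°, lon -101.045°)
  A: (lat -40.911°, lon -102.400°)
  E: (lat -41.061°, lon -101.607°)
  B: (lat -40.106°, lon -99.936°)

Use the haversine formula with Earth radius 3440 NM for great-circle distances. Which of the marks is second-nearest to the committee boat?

Distance to each, sorted:
E: 54.3 NM
B: 58.5 NM
D: 66.6 NM
A: 90.5 NM
C: 126.2 NM
The second-nearest is B at 58.5 NM.

B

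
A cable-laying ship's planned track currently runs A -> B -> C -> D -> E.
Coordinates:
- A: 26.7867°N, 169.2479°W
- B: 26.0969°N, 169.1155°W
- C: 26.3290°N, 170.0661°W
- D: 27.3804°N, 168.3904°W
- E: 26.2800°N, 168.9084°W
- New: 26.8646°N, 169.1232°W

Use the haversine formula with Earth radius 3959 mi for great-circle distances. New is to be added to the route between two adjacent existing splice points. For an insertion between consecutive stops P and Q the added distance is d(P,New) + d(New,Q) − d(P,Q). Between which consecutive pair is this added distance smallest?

Added distance for inserting New between each consecutive pair:
A–B: 14.1 mi
B–C: 61.0 mi
C–D: 0.2 mi
D–E: 17.5 mi
Smallest added distance is 0.2 mi, inserting between C and D.

between C and D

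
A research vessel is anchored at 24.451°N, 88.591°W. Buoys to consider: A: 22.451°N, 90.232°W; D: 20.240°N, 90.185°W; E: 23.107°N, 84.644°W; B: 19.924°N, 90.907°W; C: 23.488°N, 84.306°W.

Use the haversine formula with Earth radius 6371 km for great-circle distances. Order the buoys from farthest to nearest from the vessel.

Distances from the vessel:
B 19.924°N, 90.907°W: 557.0 km
D 20.240°N, 90.185°W: 496.1 km
C 23.488°N, 84.306°W: 448.3 km
E 23.107°N, 84.644°W: 428.5 km
A 22.451°N, 90.232°W: 278.3 km

B, D, C, E, A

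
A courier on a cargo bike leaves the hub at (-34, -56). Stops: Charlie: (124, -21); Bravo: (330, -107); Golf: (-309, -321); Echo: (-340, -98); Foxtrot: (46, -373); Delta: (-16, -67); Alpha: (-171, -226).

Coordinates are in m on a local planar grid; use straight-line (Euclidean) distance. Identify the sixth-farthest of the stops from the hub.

Distance to each, sorted:
Golf: 381.9 m
Bravo: 367.6 m
Foxtrot: 326.9 m
Echo: 308.9 m
Alpha: 218.3 m
Charlie: 161.8 m
Delta: 21.1 m
The sixth-farthest is Charlie at 161.8 m.

Charlie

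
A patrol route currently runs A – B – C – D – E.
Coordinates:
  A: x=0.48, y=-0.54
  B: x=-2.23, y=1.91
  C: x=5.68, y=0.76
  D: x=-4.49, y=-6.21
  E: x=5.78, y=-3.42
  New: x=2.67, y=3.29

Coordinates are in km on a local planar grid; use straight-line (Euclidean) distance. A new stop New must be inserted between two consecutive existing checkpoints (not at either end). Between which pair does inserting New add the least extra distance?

Added distance for inserting New between each consecutive pair:
A–B: 5.8 km
B–C: 1.0 km
C–D: 3.5 km
D–E: 8.6 km
Smallest added distance is 1.0 km, inserting between B and C.

between B and C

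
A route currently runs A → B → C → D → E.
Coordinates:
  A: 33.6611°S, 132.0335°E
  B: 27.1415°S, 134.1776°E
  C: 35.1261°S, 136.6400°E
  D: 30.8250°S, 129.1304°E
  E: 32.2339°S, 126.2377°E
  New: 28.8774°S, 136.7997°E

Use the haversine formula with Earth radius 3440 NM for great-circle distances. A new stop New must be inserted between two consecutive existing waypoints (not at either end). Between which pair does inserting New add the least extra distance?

Added distance for inserting New between each consecutive pair:
A–B: 144.0 NM
B–C: 53.2 NM
C–D: 333.5 NM
D–E: 827.3 NM
Smallest added distance is 53.2 NM, inserting between B and C.

between B and C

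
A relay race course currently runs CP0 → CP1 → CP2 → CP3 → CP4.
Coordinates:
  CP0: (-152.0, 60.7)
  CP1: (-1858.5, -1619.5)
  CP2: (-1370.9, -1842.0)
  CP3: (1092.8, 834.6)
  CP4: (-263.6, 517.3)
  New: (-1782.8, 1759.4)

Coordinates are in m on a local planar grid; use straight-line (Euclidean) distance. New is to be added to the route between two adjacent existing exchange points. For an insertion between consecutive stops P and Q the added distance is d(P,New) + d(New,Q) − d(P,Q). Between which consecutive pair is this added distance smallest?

Added distance for inserting New between each consecutive pair:
CP0–CP1: 3339.7 m
CP1–CP2: 6468.7 m
CP2–CP3: 3007.7 m
CP3–CP4: 3590.0 m
Smallest added distance is 3007.7 m, inserting between CP2 and CP3.

between CP2 and CP3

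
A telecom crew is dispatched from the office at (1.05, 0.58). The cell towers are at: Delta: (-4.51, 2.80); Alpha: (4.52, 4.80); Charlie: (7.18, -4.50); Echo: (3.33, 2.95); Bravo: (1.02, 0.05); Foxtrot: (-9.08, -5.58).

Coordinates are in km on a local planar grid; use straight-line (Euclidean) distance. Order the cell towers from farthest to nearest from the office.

Foxtrot, Charlie, Delta, Alpha, Echo, Bravo

Computing each straight-line distance from (1.05, 0.58):
Foxtrot (-9.08, -5.58): 11.9 km
Charlie (7.18, -4.50): 8.0 km
Delta (-4.51, 2.80): 6.0 km
Alpha (4.52, 4.80): 5.5 km
Echo (3.33, 2.95): 3.3 km
Bravo (1.02, 0.05): 0.5 km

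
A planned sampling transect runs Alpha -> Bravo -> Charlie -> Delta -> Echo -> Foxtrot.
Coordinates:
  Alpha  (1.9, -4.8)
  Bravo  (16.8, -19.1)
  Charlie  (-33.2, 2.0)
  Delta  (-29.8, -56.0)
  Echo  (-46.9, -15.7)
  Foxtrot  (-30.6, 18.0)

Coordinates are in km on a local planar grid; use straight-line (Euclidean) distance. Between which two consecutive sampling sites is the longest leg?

Charlie–Delta

Leg distances:
Alpha→Bravo: 20.7 km
Bravo→Charlie: 54.3 km
Charlie→Delta: 58.1 km
Delta→Echo: 43.8 km
Echo→Foxtrot: 37.4 km
The longest leg is Charlie–Delta at 58.1 km.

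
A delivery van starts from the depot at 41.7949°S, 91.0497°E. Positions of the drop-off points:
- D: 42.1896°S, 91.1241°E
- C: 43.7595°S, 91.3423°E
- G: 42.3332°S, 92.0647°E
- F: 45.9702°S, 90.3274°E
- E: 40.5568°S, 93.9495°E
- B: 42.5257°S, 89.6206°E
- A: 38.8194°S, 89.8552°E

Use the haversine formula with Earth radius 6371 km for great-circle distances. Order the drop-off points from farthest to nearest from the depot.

F, A, E, C, B, G, D

Distances from the depot:
F 45.9702°S, 90.3274°E: 467.9 km
A 38.8194°S, 89.8552°E: 346.0 km
E 40.5568°S, 93.9495°E: 279.0 km
C 43.7595°S, 91.3423°E: 219.8 km
B 42.5257°S, 89.6206°E: 143.1 km
G 42.3332°S, 92.0647°E: 103.0 km
D 42.1896°S, 91.1241°E: 44.3 km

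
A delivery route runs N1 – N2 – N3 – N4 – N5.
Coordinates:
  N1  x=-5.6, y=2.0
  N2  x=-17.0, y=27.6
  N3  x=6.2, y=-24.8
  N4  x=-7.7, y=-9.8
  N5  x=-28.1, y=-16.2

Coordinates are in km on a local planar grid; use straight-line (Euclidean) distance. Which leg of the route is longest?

Leg distances:
N1→N2: 28.0 km
N2→N3: 57.3 km
N3→N4: 20.5 km
N4→N5: 21.4 km
The longest leg is N2–N3 at 57.3 km.

N2–N3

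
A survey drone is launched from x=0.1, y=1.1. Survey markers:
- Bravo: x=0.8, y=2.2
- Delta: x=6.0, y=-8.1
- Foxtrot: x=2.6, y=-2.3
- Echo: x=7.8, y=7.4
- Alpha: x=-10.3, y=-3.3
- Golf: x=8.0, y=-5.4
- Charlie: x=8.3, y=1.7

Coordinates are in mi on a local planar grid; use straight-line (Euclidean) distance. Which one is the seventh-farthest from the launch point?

Bravo

Distance to each, sorted:
Alpha: 11.3 mi
Delta: 10.9 mi
Golf: 10.2 mi
Echo: 9.9 mi
Charlie: 8.2 mi
Foxtrot: 4.2 mi
Bravo: 1.3 mi
The seventh-farthest is Bravo at 1.3 mi.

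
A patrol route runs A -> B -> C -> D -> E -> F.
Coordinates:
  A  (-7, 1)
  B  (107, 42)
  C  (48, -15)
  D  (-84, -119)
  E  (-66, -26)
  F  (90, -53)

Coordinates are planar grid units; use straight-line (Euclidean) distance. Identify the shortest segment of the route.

B–C

Leg distances:
A→B: 121.1
B→C: 82.0
C→D: 168.0
D→E: 94.7
E→F: 158.3
The shortest leg is B–C at 82.0.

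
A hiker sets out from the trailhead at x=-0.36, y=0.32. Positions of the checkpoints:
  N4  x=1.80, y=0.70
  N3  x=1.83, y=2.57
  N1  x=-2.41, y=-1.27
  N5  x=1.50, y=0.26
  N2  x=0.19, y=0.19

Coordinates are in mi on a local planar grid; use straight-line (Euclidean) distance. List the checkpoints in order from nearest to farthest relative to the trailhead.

N2, N5, N4, N1, N3

Distances from the trailhead:
N2 x=0.19, y=0.19: 0.6 mi
N5 x=1.50, y=0.26: 1.9 mi
N4 x=1.80, y=0.70: 2.2 mi
N1 x=-2.41, y=-1.27: 2.6 mi
N3 x=1.83, y=2.57: 3.1 mi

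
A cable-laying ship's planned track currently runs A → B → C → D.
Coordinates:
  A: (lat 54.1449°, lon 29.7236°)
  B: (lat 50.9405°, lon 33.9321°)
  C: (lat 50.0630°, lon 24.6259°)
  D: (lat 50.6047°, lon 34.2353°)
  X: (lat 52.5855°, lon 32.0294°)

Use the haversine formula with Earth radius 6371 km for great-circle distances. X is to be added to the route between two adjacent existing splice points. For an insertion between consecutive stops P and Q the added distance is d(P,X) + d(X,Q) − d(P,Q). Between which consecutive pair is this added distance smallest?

Added distance for inserting X between each consecutive pair:
A–B: 0.3 km
B–C: 145.6 km
C–D: 169.1 km
Smallest added distance is 0.3 km, inserting between A and B.

between A and B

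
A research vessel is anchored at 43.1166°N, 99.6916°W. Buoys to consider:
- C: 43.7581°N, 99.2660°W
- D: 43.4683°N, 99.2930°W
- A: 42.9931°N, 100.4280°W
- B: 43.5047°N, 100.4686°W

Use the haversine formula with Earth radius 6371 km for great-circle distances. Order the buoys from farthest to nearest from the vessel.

C, B, A, D

Distances from the vessel:
C 43.7581°N, 99.2660°W: 79.2 km
B 43.5047°N, 100.4686°W: 76.3 km
A 42.9931°N, 100.4280°W: 61.4 km
D 43.4683°N, 99.2930°W: 50.7 km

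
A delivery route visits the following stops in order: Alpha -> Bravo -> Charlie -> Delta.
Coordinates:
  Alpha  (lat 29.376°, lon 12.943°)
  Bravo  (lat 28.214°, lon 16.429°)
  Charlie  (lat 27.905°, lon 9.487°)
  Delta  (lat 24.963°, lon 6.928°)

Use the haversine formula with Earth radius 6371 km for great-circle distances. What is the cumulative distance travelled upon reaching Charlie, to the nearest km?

1045 km

Leg distances:
Alpha→Bravo: 363.4 km  (cumulative 363.4 km)
Bravo→Charlie: 682.0 km  (cumulative 1045.4 km)
Cumulative distance at Charlie ≈ 1045 km.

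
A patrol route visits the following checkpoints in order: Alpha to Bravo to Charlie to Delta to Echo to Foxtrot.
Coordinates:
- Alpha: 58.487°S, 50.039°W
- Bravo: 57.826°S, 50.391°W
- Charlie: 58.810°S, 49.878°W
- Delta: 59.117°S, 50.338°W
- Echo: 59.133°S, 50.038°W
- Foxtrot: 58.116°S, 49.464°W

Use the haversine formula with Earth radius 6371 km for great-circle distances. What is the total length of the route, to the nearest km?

368 km

Leg distances:
Alpha→Bravo: 76.3 km  (cumulative 76.3 km)
Bravo→Charlie: 113.4 km  (cumulative 189.8 km)
Charlie→Delta: 43.1 km  (cumulative 232.9 km)
Delta→Echo: 17.2 km  (cumulative 250.1 km)
Echo→Foxtrot: 117.9 km  (cumulative 368.0 km)
Total route length ≈ 368 km.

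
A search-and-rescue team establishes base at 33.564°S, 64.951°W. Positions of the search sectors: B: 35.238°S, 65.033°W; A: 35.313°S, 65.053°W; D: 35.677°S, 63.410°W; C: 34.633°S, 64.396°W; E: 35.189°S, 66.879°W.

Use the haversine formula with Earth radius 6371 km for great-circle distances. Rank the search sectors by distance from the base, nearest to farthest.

C, B, A, E, D

Distance from the base at 33.564°S, 64.951°W to each:
C 34.633°S, 64.396°W: 129.4 km
B 35.238°S, 65.033°W: 186.3 km
A 35.313°S, 65.053°W: 194.7 km
E 35.189°S, 66.879°W: 252.9 km
D 35.677°S, 63.410°W: 274.0 km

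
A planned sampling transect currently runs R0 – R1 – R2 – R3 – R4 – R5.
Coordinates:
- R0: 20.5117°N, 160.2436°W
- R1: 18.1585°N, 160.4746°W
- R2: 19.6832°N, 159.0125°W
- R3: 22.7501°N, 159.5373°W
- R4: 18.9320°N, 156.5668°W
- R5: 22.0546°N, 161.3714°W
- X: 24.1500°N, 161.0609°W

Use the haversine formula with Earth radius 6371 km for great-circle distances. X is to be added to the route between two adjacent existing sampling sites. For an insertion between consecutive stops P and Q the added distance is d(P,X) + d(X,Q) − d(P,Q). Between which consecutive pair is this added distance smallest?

Added distance for inserting X between each consecutive pair:
R0–R1: 819.4 km
R1–R2: 979.8 km
R2–R3: 414.4 km
R3–R4: 438.4 km
R4–R5: 369.4 km
Smallest added distance is 369.4 km, inserting between R4 and R5.

between R4 and R5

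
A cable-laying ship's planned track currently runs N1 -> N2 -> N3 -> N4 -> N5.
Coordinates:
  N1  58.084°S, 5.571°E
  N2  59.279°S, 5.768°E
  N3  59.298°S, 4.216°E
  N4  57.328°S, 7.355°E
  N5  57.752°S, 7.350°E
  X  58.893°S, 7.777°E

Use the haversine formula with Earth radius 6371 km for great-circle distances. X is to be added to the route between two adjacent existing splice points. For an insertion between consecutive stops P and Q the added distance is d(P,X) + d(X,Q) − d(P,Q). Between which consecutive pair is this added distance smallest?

between N3 and N4

Added distance for inserting X between each consecutive pair:
N1–N2: 145.8 km
N2–N3: 242.6 km
N3–N4: 98.5 km
N4–N5: 257.9 km
Smallest added distance is 98.5 km, inserting between N3 and N4.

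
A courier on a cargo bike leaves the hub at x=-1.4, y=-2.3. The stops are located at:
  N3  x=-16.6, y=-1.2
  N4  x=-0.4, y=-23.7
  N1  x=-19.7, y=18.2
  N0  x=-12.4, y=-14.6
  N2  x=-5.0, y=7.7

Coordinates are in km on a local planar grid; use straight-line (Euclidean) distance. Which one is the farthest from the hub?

N1

Distances from the hub (x=-1.4, y=-2.3):
N1: 27.5 km
N4: 21.4 km
N0: 16.5 km
N3: 15.2 km
N2: 10.6 km
The farthest is N1 at 27.5 km.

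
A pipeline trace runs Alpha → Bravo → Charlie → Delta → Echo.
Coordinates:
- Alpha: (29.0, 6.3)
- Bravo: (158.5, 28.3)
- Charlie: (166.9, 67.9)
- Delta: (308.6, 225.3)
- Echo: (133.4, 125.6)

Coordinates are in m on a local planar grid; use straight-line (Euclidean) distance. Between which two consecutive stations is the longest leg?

Leg distances:
Alpha→Bravo: 131.4 m
Bravo→Charlie: 40.5 m
Charlie→Delta: 211.8 m
Delta→Echo: 201.6 m
The longest leg is Charlie–Delta at 211.8 m.

Charlie–Delta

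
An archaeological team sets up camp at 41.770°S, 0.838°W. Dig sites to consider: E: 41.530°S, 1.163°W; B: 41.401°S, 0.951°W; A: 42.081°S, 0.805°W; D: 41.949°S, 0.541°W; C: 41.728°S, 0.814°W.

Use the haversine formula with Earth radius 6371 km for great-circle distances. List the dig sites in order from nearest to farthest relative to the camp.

C, D, A, E, B

Computing each great-circle distance from 41.770°S, 0.838°W:
C 41.728°S, 0.814°W: 5.1 km
D 41.949°S, 0.541°W: 31.6 km
A 42.081°S, 0.805°W: 34.7 km
E 41.530°S, 1.163°W: 38.0 km
B 41.401°S, 0.951°W: 42.1 km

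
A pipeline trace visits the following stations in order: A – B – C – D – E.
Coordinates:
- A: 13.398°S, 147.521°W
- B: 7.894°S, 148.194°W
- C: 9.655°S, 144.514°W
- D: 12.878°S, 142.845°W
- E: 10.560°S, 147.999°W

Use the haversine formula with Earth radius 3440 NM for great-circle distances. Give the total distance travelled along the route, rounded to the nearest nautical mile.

1126 NM

Leg distances:
A→B: 332.8 NM  (cumulative 332.8 NM)
B→C: 242.6 NM  (cumulative 575.4 NM)
C→D: 217.0 NM  (cumulative 792.5 NM)
D→E: 333.4 NM  (cumulative 1125.9 NM)
Total route length ≈ 1126 NM.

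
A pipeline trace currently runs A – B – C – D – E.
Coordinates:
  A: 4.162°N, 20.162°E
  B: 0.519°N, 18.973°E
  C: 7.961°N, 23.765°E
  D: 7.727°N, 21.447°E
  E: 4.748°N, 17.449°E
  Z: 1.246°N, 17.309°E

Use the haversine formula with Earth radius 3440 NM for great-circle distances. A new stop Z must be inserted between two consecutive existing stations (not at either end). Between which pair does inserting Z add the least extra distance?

between A and B

Added distance for inserting Z between each consecutive pair:
A–B: 123.7 NM
B–C: 136.4 NM
C–D: 880.8 NM
D–E: 373.4 NM
Smallest added distance is 123.7 NM, inserting between A and B.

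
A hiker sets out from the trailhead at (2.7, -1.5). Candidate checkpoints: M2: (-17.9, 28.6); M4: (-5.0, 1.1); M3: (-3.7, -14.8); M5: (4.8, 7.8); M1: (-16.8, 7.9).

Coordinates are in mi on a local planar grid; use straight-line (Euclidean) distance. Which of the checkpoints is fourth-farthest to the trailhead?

M5

Distances from the trailhead ((2.7, -1.5)):
M2: 36.5 mi
M1: 21.6 mi
M3: 14.8 mi
M5: 9.5 mi
M4: 8.1 mi
The fourth-farthest is M5 at 9.5 mi.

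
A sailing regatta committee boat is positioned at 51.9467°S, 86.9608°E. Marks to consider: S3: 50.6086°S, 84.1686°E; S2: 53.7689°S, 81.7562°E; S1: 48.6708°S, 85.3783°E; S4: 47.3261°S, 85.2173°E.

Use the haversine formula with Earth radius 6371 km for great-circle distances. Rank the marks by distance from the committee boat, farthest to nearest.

Computing each great-circle distance from 51.9467°S, 86.9608°E:
S4 47.3261°S, 85.2173°E: 528.9 km
S2 53.7689°S, 81.7562°E: 403.8 km
S1 48.6708°S, 85.3783°E: 381.2 km
S3 50.6086°S, 84.1686°E: 244.6 km

S4, S2, S1, S3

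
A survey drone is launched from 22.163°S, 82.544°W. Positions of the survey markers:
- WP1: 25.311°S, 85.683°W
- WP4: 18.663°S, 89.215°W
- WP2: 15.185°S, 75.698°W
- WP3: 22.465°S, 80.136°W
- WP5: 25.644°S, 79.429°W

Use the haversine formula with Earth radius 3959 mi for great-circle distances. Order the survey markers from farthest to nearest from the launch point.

Distances from the launch point:
WP2 15.185°S, 75.698°W: 658.0 mi
WP4 18.663°S, 89.215°W: 495.0 mi
WP5 25.644°S, 79.429°W: 310.7 mi
WP1 25.311°S, 85.683°W: 294.5 mi
WP3 22.465°S, 80.136°W: 155.3 mi

WP2, WP4, WP5, WP1, WP3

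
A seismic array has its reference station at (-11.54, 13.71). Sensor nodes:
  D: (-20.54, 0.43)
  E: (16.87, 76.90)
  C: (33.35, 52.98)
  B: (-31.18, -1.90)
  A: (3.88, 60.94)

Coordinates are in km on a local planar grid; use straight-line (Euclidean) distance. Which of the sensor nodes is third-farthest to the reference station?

A

Distance to each, sorted:
E: 69.3 km
C: 59.6 km
A: 49.7 km
B: 25.1 km
D: 16.0 km
The third-farthest is A at 49.7 km.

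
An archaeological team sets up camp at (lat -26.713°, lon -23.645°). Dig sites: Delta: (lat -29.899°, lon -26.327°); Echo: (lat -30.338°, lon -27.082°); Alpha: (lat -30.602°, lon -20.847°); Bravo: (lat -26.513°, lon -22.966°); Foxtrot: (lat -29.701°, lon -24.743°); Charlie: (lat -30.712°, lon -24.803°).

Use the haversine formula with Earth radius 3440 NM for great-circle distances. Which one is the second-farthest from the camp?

Alpha

Distance to each, sorted:
Echo: 283.2 NM
Alpha: 276.1 NM
Charlie: 247.7 NM
Delta: 238.1 NM
Foxtrot: 188.6 NM
Bravo: 38.4 NM
The second-farthest is Alpha at 276.1 NM.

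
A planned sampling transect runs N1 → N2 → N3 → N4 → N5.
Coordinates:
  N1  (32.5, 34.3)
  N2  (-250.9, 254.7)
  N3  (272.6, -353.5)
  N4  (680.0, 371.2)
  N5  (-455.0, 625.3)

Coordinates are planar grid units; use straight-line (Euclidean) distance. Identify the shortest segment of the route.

Leg distances:
N1→N2: 359.0
N2→N3: 802.5
N3→N4: 831.4
N4→N5: 1163.1
The shortest leg is N1–N2 at 359.0.

N1–N2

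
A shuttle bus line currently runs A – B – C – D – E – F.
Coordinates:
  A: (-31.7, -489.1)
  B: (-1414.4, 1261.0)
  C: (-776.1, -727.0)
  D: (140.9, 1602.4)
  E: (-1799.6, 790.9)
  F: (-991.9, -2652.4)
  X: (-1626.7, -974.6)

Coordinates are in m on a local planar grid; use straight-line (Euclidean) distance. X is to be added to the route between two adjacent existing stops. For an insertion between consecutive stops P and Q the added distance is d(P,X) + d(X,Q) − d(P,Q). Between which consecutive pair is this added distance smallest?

between E and F

Added distance for inserting X between each consecutive pair:
A–B: 1682.5 m
B–C: 1043.6 m
C–D: 1507.5 m
D–E: 2795.6 m
E–F: 31.1 m
Smallest added distance is 31.1 m, inserting between E and F.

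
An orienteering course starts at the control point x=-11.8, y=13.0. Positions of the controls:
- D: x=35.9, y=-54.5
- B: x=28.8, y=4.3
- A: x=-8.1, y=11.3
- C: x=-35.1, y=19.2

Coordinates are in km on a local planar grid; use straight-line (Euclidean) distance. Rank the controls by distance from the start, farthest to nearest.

D, B, C, A

Computing each straight-line distance from x=-11.8, y=13.0:
D x=35.9, y=-54.5: 82.7 km
B x=28.8, y=4.3: 41.5 km
C x=-35.1, y=19.2: 24.1 km
A x=-8.1, y=11.3: 4.1 km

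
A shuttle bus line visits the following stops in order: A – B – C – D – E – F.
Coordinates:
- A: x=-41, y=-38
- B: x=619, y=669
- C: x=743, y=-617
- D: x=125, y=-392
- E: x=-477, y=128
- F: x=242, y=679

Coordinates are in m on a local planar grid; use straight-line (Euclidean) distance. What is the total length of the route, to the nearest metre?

Leg distances:
A→B: 967.2 m  (cumulative 967.2 m)
B→C: 1292.0 m  (cumulative 2259.2 m)
C→D: 657.7 m  (cumulative 2916.8 m)
D→E: 795.5 m  (cumulative 3712.3 m)
E→F: 905.8 m  (cumulative 4618.2 m)
Total route length ≈ 4618 m.

4618 m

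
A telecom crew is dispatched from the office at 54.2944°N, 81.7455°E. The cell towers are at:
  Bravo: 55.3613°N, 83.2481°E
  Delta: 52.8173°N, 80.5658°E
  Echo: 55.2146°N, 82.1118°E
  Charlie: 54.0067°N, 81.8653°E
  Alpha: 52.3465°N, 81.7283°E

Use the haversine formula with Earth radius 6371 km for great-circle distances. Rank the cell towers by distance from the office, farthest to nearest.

Computing each great-circle distance from 54.2944°N, 81.7455°E:
Alpha 52.3465°N, 81.7283°E: 216.6 km
Delta 52.8173°N, 80.5658°E: 181.8 km
Bravo 55.3613°N, 83.2481°E: 152.8 km
Echo 55.2146°N, 82.1118°E: 105.0 km
Charlie 54.0067°N, 81.8653°E: 32.9 km

Alpha, Delta, Bravo, Echo, Charlie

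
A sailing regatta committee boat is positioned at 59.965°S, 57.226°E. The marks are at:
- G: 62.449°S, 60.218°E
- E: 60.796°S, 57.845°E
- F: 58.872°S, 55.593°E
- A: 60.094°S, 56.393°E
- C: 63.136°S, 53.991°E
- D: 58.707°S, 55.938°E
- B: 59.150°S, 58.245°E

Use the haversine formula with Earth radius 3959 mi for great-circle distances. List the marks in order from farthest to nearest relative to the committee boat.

Distances from the committee boat:
C 63.136°S, 53.991°E: 243.5 mi
G 62.449°S, 60.218°E: 198.4 mi
D 58.707°S, 55.938°E: 98.1 mi
F 58.872°S, 55.593°E: 94.9 mi
B 59.150°S, 58.245°E: 66.7 mi
E 60.796°S, 57.845°E: 61.2 mi
A 60.094°S, 56.393°E: 30.1 mi

C, G, D, F, B, E, A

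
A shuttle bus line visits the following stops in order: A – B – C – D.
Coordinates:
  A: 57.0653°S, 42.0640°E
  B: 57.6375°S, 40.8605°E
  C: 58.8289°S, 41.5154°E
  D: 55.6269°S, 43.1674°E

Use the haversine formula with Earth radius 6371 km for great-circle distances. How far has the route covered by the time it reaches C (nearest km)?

Leg distances:
A→B: 96.2 km  (cumulative 96.2 km)
B→C: 137.9 km  (cumulative 234.1 km)
Cumulative distance at C ≈ 234 km.

234 km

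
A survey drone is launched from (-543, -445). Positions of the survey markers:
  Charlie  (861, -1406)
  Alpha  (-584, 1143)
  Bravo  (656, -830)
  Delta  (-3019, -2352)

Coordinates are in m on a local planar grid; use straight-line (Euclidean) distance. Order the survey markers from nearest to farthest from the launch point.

Distances from the launch point:
Bravo (656, -830): 1259.3 m
Alpha (-584, 1143): 1588.5 m
Charlie (861, -1406): 1701.4 m
Delta (-3019, -2352): 3125.3 m

Bravo, Alpha, Charlie, Delta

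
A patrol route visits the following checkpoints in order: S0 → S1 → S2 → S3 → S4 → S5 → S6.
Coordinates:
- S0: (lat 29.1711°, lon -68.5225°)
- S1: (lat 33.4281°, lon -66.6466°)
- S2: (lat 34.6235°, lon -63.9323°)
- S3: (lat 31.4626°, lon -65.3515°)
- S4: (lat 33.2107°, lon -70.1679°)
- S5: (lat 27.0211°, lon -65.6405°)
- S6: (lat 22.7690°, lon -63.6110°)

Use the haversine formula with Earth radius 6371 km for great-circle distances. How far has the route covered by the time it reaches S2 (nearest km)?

789 km

Leg distances:
S0→S1: 505.8 km  (cumulative 505.8 km)
S1→S2: 283.2 km  (cumulative 789.0 km)
Cumulative distance at S2 ≈ 789 km.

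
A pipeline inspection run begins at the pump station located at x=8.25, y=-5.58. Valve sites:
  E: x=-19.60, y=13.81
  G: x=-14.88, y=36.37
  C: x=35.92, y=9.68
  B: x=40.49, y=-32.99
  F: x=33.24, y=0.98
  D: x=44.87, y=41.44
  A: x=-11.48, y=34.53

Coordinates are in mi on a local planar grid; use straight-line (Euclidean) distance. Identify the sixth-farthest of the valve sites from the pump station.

C

Distances from the pump station (x=8.25, y=-5.58):
D: 59.6 mi
G: 47.9 mi
A: 44.7 mi
B: 42.3 mi
E: 33.9 mi
C: 31.6 mi
F: 25.8 mi
The sixth-farthest is C at 31.6 mi.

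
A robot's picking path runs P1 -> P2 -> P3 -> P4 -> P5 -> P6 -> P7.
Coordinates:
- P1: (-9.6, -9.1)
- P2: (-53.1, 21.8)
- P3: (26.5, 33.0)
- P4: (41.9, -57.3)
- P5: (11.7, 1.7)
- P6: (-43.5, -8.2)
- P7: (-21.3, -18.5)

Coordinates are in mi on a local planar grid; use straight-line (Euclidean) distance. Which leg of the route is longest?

Leg distances:
P1→P2: 53.4 mi
P2→P3: 80.4 mi
P3→P4: 91.6 mi
P4→P5: 66.3 mi
P5→P6: 56.1 mi
P6→P7: 24.5 mi
The longest leg is P3–P4 at 91.6 mi.

P3–P4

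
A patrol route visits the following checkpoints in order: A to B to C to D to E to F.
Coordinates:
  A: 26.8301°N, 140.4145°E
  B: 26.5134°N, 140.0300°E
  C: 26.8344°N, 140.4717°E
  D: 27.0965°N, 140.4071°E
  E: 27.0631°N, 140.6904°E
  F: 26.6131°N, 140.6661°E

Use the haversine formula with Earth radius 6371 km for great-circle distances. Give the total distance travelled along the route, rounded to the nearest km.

Leg distances:
A→B: 52.0 km  (cumulative 52.0 km)
B→C: 56.6 km  (cumulative 108.5 km)
C→D: 29.8 km  (cumulative 138.4 km)
D→E: 28.3 km  (cumulative 166.7 km)
E→F: 50.1 km  (cumulative 216.8 km)
Total route length ≈ 217 km.

217 km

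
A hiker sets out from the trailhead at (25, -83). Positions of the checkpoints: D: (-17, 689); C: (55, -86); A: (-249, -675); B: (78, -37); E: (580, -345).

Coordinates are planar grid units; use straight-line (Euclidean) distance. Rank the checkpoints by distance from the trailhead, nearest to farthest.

C, B, E, A, D

Computing each straight-line distance from (25, -83):
C (55, -86): 30.1
B (78, -37): 70.2
E (580, -345): 613.7
A (-249, -675): 652.3
D (-17, 689): 773.1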